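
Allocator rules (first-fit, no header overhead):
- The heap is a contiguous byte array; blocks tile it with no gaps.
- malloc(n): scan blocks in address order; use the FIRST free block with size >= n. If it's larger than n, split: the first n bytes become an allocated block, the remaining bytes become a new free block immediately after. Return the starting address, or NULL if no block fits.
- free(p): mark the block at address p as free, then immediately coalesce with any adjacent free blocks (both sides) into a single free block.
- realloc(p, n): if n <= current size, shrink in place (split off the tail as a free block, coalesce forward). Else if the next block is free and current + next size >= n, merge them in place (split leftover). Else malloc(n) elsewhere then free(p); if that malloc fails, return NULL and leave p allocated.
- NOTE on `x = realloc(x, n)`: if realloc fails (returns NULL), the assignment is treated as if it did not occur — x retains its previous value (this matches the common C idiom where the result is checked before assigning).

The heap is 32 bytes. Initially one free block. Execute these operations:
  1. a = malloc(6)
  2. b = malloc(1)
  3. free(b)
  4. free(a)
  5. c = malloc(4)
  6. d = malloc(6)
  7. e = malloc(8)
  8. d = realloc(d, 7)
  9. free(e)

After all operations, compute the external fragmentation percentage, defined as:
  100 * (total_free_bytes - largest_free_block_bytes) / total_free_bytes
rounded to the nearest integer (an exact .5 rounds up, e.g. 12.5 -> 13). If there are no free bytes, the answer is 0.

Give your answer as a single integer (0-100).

Op 1: a = malloc(6) -> a = 0; heap: [0-5 ALLOC][6-31 FREE]
Op 2: b = malloc(1) -> b = 6; heap: [0-5 ALLOC][6-6 ALLOC][7-31 FREE]
Op 3: free(b) -> (freed b); heap: [0-5 ALLOC][6-31 FREE]
Op 4: free(a) -> (freed a); heap: [0-31 FREE]
Op 5: c = malloc(4) -> c = 0; heap: [0-3 ALLOC][4-31 FREE]
Op 6: d = malloc(6) -> d = 4; heap: [0-3 ALLOC][4-9 ALLOC][10-31 FREE]
Op 7: e = malloc(8) -> e = 10; heap: [0-3 ALLOC][4-9 ALLOC][10-17 ALLOC][18-31 FREE]
Op 8: d = realloc(d, 7) -> d = 18; heap: [0-3 ALLOC][4-9 FREE][10-17 ALLOC][18-24 ALLOC][25-31 FREE]
Op 9: free(e) -> (freed e); heap: [0-3 ALLOC][4-17 FREE][18-24 ALLOC][25-31 FREE]
Free blocks: [14 7] total_free=21 largest=14 -> 100*(21-14)/21 = 700/21 ≈ 33.333 -> rounds to 33

Answer: 33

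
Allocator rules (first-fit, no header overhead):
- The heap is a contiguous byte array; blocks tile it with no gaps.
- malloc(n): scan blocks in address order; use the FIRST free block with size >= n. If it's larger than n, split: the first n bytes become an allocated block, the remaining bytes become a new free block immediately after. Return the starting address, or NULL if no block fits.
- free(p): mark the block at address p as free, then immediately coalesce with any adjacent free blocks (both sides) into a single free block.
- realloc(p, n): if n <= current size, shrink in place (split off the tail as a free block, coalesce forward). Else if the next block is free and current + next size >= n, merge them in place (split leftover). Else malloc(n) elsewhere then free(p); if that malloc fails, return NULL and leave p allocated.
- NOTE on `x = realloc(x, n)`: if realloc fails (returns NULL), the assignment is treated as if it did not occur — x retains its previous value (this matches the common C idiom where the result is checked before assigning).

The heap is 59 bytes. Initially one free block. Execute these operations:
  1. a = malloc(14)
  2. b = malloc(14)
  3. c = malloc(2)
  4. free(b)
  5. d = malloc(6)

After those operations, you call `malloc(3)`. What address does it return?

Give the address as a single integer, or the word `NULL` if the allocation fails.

Op 1: a = malloc(14) -> a = 0; heap: [0-13 ALLOC][14-58 FREE]
Op 2: b = malloc(14) -> b = 14; heap: [0-13 ALLOC][14-27 ALLOC][28-58 FREE]
Op 3: c = malloc(2) -> c = 28; heap: [0-13 ALLOC][14-27 ALLOC][28-29 ALLOC][30-58 FREE]
Op 4: free(b) -> (freed b); heap: [0-13 ALLOC][14-27 FREE][28-29 ALLOC][30-58 FREE]
Op 5: d = malloc(6) -> d = 14; heap: [0-13 ALLOC][14-19 ALLOC][20-27 FREE][28-29 ALLOC][30-58 FREE]
malloc(3): first-fit scan over [0-13 ALLOC][14-19 ALLOC][20-27 FREE][28-29 ALLOC][30-58 FREE] -> 20

Answer: 20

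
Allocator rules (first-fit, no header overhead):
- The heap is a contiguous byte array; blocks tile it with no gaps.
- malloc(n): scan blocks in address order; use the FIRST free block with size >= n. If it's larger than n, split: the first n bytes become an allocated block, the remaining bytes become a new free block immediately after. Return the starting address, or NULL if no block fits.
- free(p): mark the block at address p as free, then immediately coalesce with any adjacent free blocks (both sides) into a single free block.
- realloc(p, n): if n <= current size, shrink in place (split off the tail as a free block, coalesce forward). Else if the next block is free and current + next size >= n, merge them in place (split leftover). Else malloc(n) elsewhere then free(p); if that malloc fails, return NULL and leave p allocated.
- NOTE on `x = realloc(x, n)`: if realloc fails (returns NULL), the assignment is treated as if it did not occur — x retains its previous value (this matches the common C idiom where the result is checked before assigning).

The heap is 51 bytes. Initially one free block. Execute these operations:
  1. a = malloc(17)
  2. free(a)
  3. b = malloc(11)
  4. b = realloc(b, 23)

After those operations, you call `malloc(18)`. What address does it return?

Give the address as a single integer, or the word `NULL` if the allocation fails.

Answer: 23

Derivation:
Op 1: a = malloc(17) -> a = 0; heap: [0-16 ALLOC][17-50 FREE]
Op 2: free(a) -> (freed a); heap: [0-50 FREE]
Op 3: b = malloc(11) -> b = 0; heap: [0-10 ALLOC][11-50 FREE]
Op 4: b = realloc(b, 23) -> b = 0; heap: [0-22 ALLOC][23-50 FREE]
malloc(18): first-fit scan over [0-22 ALLOC][23-50 FREE] -> 23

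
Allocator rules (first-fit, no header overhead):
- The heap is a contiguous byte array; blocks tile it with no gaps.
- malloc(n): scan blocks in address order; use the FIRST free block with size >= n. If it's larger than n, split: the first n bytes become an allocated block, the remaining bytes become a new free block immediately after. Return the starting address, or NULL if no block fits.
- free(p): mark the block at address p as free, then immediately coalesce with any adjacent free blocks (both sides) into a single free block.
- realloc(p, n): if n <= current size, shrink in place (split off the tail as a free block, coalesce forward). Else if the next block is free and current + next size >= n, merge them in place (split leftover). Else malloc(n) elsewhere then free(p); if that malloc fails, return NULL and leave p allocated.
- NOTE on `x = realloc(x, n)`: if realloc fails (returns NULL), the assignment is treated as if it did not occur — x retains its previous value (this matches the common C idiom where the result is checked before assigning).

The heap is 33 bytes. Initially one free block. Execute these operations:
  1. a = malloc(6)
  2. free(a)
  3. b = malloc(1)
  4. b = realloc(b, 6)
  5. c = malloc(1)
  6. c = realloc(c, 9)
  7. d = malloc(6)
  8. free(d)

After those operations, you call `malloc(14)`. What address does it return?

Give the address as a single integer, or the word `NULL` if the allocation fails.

Answer: 15

Derivation:
Op 1: a = malloc(6) -> a = 0; heap: [0-5 ALLOC][6-32 FREE]
Op 2: free(a) -> (freed a); heap: [0-32 FREE]
Op 3: b = malloc(1) -> b = 0; heap: [0-0 ALLOC][1-32 FREE]
Op 4: b = realloc(b, 6) -> b = 0; heap: [0-5 ALLOC][6-32 FREE]
Op 5: c = malloc(1) -> c = 6; heap: [0-5 ALLOC][6-6 ALLOC][7-32 FREE]
Op 6: c = realloc(c, 9) -> c = 6; heap: [0-5 ALLOC][6-14 ALLOC][15-32 FREE]
Op 7: d = malloc(6) -> d = 15; heap: [0-5 ALLOC][6-14 ALLOC][15-20 ALLOC][21-32 FREE]
Op 8: free(d) -> (freed d); heap: [0-5 ALLOC][6-14 ALLOC][15-32 FREE]
malloc(14): first-fit scan over [0-5 ALLOC][6-14 ALLOC][15-32 FREE] -> 15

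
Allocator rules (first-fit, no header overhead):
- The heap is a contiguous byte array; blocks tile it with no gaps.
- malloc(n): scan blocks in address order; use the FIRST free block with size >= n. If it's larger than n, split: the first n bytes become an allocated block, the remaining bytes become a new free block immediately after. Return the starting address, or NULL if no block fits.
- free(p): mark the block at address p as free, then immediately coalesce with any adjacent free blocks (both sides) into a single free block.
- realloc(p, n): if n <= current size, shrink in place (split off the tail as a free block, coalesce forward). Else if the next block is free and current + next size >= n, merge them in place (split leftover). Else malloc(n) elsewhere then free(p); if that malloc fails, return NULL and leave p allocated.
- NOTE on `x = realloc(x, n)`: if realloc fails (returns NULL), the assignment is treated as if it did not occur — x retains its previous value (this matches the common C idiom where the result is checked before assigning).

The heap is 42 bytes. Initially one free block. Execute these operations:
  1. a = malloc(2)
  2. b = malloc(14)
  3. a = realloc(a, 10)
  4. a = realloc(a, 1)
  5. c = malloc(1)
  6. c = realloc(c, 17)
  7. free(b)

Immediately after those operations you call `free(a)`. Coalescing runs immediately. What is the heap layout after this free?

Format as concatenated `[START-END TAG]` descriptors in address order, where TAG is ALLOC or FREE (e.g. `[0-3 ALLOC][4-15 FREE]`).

Answer: [0-16 FREE][17-33 ALLOC][34-41 FREE]

Derivation:
Op 1: a = malloc(2) -> a = 0; heap: [0-1 ALLOC][2-41 FREE]
Op 2: b = malloc(14) -> b = 2; heap: [0-1 ALLOC][2-15 ALLOC][16-41 FREE]
Op 3: a = realloc(a, 10) -> a = 16; heap: [0-1 FREE][2-15 ALLOC][16-25 ALLOC][26-41 FREE]
Op 4: a = realloc(a, 1) -> a = 16; heap: [0-1 FREE][2-15 ALLOC][16-16 ALLOC][17-41 FREE]
Op 5: c = malloc(1) -> c = 0; heap: [0-0 ALLOC][1-1 FREE][2-15 ALLOC][16-16 ALLOC][17-41 FREE]
Op 6: c = realloc(c, 17) -> c = 17; heap: [0-1 FREE][2-15 ALLOC][16-16 ALLOC][17-33 ALLOC][34-41 FREE]
Op 7: free(b) -> (freed b); heap: [0-15 FREE][16-16 ALLOC][17-33 ALLOC][34-41 FREE]
free(a): a = 16 -> block [16-16 ALLOC]; mark free, coalesce with adjacent free neighbors -> [0-16 FREE][17-33 ALLOC][34-41 FREE]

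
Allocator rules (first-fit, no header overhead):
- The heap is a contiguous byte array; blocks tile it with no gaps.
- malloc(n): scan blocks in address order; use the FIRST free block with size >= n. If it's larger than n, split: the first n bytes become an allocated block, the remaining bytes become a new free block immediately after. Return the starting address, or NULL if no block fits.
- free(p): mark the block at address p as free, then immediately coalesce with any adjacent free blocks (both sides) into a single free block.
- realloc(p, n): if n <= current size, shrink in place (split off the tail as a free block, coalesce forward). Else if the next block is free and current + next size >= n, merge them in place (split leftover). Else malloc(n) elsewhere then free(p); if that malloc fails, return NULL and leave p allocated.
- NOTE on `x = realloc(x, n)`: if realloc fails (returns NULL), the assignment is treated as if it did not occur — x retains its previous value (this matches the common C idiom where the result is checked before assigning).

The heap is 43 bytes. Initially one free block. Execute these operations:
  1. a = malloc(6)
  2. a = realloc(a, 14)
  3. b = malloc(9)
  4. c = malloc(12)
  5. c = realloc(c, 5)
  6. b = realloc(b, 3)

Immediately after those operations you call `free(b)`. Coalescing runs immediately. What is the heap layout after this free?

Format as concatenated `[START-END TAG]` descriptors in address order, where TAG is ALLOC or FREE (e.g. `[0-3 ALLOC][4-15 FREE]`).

Op 1: a = malloc(6) -> a = 0; heap: [0-5 ALLOC][6-42 FREE]
Op 2: a = realloc(a, 14) -> a = 0; heap: [0-13 ALLOC][14-42 FREE]
Op 3: b = malloc(9) -> b = 14; heap: [0-13 ALLOC][14-22 ALLOC][23-42 FREE]
Op 4: c = malloc(12) -> c = 23; heap: [0-13 ALLOC][14-22 ALLOC][23-34 ALLOC][35-42 FREE]
Op 5: c = realloc(c, 5) -> c = 23; heap: [0-13 ALLOC][14-22 ALLOC][23-27 ALLOC][28-42 FREE]
Op 6: b = realloc(b, 3) -> b = 14; heap: [0-13 ALLOC][14-16 ALLOC][17-22 FREE][23-27 ALLOC][28-42 FREE]
free(b): b = 14 -> block [14-16 ALLOC]; mark free, coalesce with adjacent free neighbors -> [0-13 ALLOC][14-22 FREE][23-27 ALLOC][28-42 FREE]

Answer: [0-13 ALLOC][14-22 FREE][23-27 ALLOC][28-42 FREE]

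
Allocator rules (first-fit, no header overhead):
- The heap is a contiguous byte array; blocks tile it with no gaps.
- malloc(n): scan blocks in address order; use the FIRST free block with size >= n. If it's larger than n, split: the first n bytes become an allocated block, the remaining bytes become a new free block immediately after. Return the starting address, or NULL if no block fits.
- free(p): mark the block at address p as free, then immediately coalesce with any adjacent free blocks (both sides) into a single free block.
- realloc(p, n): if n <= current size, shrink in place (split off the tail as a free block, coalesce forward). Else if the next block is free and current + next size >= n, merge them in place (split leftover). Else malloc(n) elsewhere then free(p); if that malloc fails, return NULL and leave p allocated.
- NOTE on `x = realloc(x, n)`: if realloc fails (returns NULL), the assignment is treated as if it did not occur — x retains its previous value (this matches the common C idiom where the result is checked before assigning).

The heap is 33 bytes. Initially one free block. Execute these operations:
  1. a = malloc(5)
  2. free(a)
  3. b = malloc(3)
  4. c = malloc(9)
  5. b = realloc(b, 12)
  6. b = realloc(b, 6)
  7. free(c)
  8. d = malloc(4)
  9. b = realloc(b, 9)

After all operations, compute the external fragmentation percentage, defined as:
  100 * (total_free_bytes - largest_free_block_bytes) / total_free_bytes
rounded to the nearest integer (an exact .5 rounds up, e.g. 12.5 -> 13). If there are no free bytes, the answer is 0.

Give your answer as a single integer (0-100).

Answer: 40

Derivation:
Op 1: a = malloc(5) -> a = 0; heap: [0-4 ALLOC][5-32 FREE]
Op 2: free(a) -> (freed a); heap: [0-32 FREE]
Op 3: b = malloc(3) -> b = 0; heap: [0-2 ALLOC][3-32 FREE]
Op 4: c = malloc(9) -> c = 3; heap: [0-2 ALLOC][3-11 ALLOC][12-32 FREE]
Op 5: b = realloc(b, 12) -> b = 12; heap: [0-2 FREE][3-11 ALLOC][12-23 ALLOC][24-32 FREE]
Op 6: b = realloc(b, 6) -> b = 12; heap: [0-2 FREE][3-11 ALLOC][12-17 ALLOC][18-32 FREE]
Op 7: free(c) -> (freed c); heap: [0-11 FREE][12-17 ALLOC][18-32 FREE]
Op 8: d = malloc(4) -> d = 0; heap: [0-3 ALLOC][4-11 FREE][12-17 ALLOC][18-32 FREE]
Op 9: b = realloc(b, 9) -> b = 12; heap: [0-3 ALLOC][4-11 FREE][12-20 ALLOC][21-32 FREE]
Free blocks: [8 12] total_free=20 largest=12 -> 100*(20-12)/20 = 800/20 = 40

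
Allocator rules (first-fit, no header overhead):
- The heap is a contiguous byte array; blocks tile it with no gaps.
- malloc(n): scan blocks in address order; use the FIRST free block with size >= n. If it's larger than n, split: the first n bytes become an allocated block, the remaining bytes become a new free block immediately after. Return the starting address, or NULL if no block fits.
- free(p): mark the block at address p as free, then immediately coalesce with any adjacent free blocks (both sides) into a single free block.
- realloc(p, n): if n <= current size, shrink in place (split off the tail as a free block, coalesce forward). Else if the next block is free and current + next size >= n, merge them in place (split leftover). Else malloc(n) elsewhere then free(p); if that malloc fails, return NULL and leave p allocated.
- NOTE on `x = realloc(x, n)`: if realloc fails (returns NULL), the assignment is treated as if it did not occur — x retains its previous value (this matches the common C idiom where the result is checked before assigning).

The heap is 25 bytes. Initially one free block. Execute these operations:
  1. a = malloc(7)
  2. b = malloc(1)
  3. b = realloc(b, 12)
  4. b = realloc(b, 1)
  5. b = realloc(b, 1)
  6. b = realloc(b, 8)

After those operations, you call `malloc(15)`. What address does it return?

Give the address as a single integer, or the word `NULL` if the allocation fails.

Answer: NULL

Derivation:
Op 1: a = malloc(7) -> a = 0; heap: [0-6 ALLOC][7-24 FREE]
Op 2: b = malloc(1) -> b = 7; heap: [0-6 ALLOC][7-7 ALLOC][8-24 FREE]
Op 3: b = realloc(b, 12) -> b = 7; heap: [0-6 ALLOC][7-18 ALLOC][19-24 FREE]
Op 4: b = realloc(b, 1) -> b = 7; heap: [0-6 ALLOC][7-7 ALLOC][8-24 FREE]
Op 5: b = realloc(b, 1) -> b = 7; heap: [0-6 ALLOC][7-7 ALLOC][8-24 FREE]
Op 6: b = realloc(b, 8) -> b = 7; heap: [0-6 ALLOC][7-14 ALLOC][15-24 FREE]
malloc(15): first-fit scan over [0-6 ALLOC][7-14 ALLOC][15-24 FREE] -> NULL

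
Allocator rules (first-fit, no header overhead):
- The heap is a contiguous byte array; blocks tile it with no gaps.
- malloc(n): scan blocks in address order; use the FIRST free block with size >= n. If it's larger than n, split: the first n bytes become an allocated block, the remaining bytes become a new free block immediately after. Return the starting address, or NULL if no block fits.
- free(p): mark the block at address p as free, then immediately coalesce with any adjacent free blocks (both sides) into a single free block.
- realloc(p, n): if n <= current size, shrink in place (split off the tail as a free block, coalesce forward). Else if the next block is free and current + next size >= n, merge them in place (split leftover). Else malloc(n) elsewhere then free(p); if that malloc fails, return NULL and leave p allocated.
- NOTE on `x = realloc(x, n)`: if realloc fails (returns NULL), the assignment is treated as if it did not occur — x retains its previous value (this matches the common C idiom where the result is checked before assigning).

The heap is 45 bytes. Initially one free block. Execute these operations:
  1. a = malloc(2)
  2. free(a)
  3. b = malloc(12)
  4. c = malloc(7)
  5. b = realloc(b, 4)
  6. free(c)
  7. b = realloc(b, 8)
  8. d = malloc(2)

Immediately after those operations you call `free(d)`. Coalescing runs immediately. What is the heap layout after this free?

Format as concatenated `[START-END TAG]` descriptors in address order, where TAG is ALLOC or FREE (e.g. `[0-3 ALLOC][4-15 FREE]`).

Op 1: a = malloc(2) -> a = 0; heap: [0-1 ALLOC][2-44 FREE]
Op 2: free(a) -> (freed a); heap: [0-44 FREE]
Op 3: b = malloc(12) -> b = 0; heap: [0-11 ALLOC][12-44 FREE]
Op 4: c = malloc(7) -> c = 12; heap: [0-11 ALLOC][12-18 ALLOC][19-44 FREE]
Op 5: b = realloc(b, 4) -> b = 0; heap: [0-3 ALLOC][4-11 FREE][12-18 ALLOC][19-44 FREE]
Op 6: free(c) -> (freed c); heap: [0-3 ALLOC][4-44 FREE]
Op 7: b = realloc(b, 8) -> b = 0; heap: [0-7 ALLOC][8-44 FREE]
Op 8: d = malloc(2) -> d = 8; heap: [0-7 ALLOC][8-9 ALLOC][10-44 FREE]
free(d): d = 8 -> block [8-9 ALLOC]; mark free, coalesce with adjacent free neighbors -> [0-7 ALLOC][8-44 FREE]

Answer: [0-7 ALLOC][8-44 FREE]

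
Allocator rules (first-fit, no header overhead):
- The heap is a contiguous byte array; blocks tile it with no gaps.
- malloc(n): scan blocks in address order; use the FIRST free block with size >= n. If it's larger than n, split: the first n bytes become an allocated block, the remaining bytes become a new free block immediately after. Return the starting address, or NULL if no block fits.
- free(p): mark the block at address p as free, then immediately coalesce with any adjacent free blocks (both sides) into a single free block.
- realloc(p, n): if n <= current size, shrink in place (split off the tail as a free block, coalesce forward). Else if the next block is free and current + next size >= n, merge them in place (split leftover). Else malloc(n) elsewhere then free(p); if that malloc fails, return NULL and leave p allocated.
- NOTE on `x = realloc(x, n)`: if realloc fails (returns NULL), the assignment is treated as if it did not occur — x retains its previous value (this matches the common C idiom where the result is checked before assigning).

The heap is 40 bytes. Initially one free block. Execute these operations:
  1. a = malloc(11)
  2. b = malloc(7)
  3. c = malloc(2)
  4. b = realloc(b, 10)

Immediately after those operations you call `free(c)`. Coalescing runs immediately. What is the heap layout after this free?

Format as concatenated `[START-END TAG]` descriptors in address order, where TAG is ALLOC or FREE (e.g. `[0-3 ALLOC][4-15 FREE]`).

Answer: [0-10 ALLOC][11-19 FREE][20-29 ALLOC][30-39 FREE]

Derivation:
Op 1: a = malloc(11) -> a = 0; heap: [0-10 ALLOC][11-39 FREE]
Op 2: b = malloc(7) -> b = 11; heap: [0-10 ALLOC][11-17 ALLOC][18-39 FREE]
Op 3: c = malloc(2) -> c = 18; heap: [0-10 ALLOC][11-17 ALLOC][18-19 ALLOC][20-39 FREE]
Op 4: b = realloc(b, 10) -> b = 20; heap: [0-10 ALLOC][11-17 FREE][18-19 ALLOC][20-29 ALLOC][30-39 FREE]
free(c): c = 18 -> block [18-19 ALLOC]; mark free, coalesce with adjacent free neighbors -> [0-10 ALLOC][11-19 FREE][20-29 ALLOC][30-39 FREE]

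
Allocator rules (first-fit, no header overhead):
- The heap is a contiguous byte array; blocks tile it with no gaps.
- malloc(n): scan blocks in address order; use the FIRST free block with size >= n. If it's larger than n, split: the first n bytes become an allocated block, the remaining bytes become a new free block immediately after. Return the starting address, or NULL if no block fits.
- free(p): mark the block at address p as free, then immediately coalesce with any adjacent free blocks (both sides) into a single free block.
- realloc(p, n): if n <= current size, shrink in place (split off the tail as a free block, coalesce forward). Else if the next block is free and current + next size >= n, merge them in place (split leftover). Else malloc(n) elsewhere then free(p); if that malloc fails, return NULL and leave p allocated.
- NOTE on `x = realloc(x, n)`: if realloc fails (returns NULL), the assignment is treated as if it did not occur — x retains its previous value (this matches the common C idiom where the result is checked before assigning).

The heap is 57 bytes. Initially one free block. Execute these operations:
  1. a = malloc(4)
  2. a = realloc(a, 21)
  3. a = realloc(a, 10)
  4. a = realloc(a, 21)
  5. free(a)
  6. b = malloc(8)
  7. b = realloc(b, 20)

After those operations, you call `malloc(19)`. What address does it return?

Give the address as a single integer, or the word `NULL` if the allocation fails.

Answer: 20

Derivation:
Op 1: a = malloc(4) -> a = 0; heap: [0-3 ALLOC][4-56 FREE]
Op 2: a = realloc(a, 21) -> a = 0; heap: [0-20 ALLOC][21-56 FREE]
Op 3: a = realloc(a, 10) -> a = 0; heap: [0-9 ALLOC][10-56 FREE]
Op 4: a = realloc(a, 21) -> a = 0; heap: [0-20 ALLOC][21-56 FREE]
Op 5: free(a) -> (freed a); heap: [0-56 FREE]
Op 6: b = malloc(8) -> b = 0; heap: [0-7 ALLOC][8-56 FREE]
Op 7: b = realloc(b, 20) -> b = 0; heap: [0-19 ALLOC][20-56 FREE]
malloc(19): first-fit scan over [0-19 ALLOC][20-56 FREE] -> 20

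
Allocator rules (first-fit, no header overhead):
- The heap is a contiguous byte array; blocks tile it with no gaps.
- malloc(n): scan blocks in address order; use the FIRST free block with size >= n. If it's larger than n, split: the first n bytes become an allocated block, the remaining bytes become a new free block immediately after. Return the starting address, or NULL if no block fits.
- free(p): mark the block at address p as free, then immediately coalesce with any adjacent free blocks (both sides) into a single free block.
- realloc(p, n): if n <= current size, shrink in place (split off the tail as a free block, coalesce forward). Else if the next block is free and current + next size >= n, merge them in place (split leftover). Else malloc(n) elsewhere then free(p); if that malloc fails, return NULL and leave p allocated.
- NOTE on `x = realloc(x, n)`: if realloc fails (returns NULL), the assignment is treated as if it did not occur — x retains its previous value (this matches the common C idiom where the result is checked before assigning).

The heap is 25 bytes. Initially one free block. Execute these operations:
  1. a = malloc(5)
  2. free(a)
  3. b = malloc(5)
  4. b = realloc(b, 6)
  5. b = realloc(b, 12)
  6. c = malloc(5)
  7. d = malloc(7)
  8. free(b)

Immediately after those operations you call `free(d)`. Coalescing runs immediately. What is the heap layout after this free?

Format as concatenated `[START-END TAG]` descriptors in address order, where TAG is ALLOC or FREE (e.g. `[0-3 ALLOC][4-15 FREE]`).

Answer: [0-11 FREE][12-16 ALLOC][17-24 FREE]

Derivation:
Op 1: a = malloc(5) -> a = 0; heap: [0-4 ALLOC][5-24 FREE]
Op 2: free(a) -> (freed a); heap: [0-24 FREE]
Op 3: b = malloc(5) -> b = 0; heap: [0-4 ALLOC][5-24 FREE]
Op 4: b = realloc(b, 6) -> b = 0; heap: [0-5 ALLOC][6-24 FREE]
Op 5: b = realloc(b, 12) -> b = 0; heap: [0-11 ALLOC][12-24 FREE]
Op 6: c = malloc(5) -> c = 12; heap: [0-11 ALLOC][12-16 ALLOC][17-24 FREE]
Op 7: d = malloc(7) -> d = 17; heap: [0-11 ALLOC][12-16 ALLOC][17-23 ALLOC][24-24 FREE]
Op 8: free(b) -> (freed b); heap: [0-11 FREE][12-16 ALLOC][17-23 ALLOC][24-24 FREE]
free(d): d = 17 -> block [17-23 ALLOC]; mark free, coalesce with adjacent free neighbors -> [0-11 FREE][12-16 ALLOC][17-24 FREE]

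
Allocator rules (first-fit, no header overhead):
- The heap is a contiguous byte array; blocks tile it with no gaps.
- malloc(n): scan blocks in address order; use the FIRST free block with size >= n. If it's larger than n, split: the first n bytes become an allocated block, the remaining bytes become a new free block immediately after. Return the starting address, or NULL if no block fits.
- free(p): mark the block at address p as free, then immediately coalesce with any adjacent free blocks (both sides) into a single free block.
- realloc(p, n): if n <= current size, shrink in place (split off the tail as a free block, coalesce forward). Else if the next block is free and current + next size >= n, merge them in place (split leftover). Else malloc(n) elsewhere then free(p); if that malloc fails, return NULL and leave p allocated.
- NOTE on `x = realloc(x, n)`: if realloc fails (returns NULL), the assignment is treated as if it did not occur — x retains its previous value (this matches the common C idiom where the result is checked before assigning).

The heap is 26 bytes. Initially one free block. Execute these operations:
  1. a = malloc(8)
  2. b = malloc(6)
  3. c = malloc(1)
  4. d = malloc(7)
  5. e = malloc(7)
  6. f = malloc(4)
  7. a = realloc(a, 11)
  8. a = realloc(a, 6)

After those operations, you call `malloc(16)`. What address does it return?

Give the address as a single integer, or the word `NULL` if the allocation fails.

Op 1: a = malloc(8) -> a = 0; heap: [0-7 ALLOC][8-25 FREE]
Op 2: b = malloc(6) -> b = 8; heap: [0-7 ALLOC][8-13 ALLOC][14-25 FREE]
Op 3: c = malloc(1) -> c = 14; heap: [0-7 ALLOC][8-13 ALLOC][14-14 ALLOC][15-25 FREE]
Op 4: d = malloc(7) -> d = 15; heap: [0-7 ALLOC][8-13 ALLOC][14-14 ALLOC][15-21 ALLOC][22-25 FREE]
Op 5: e = malloc(7) -> e = NULL; heap: [0-7 ALLOC][8-13 ALLOC][14-14 ALLOC][15-21 ALLOC][22-25 FREE]
Op 6: f = malloc(4) -> f = 22; heap: [0-7 ALLOC][8-13 ALLOC][14-14 ALLOC][15-21 ALLOC][22-25 ALLOC]
Op 7: a = realloc(a, 11) -> NULL (a unchanged); heap: [0-7 ALLOC][8-13 ALLOC][14-14 ALLOC][15-21 ALLOC][22-25 ALLOC]
Op 8: a = realloc(a, 6) -> a = 0; heap: [0-5 ALLOC][6-7 FREE][8-13 ALLOC][14-14 ALLOC][15-21 ALLOC][22-25 ALLOC]
malloc(16): first-fit scan over [0-5 ALLOC][6-7 FREE][8-13 ALLOC][14-14 ALLOC][15-21 ALLOC][22-25 ALLOC] -> NULL

Answer: NULL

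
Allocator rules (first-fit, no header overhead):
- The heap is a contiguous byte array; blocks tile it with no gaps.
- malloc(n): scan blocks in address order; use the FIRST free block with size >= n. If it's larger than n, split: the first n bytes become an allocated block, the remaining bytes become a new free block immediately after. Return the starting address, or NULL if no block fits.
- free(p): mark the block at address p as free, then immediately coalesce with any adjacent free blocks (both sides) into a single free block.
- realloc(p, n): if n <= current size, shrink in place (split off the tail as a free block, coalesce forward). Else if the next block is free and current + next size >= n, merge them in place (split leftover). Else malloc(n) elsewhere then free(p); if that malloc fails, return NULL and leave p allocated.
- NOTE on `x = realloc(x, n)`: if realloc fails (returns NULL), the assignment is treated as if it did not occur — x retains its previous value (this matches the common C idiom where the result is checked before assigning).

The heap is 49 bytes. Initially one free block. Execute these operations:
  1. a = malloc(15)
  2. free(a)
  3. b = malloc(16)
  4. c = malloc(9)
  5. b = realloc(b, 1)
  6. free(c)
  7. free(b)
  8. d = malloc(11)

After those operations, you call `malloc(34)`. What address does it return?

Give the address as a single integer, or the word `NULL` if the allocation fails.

Op 1: a = malloc(15) -> a = 0; heap: [0-14 ALLOC][15-48 FREE]
Op 2: free(a) -> (freed a); heap: [0-48 FREE]
Op 3: b = malloc(16) -> b = 0; heap: [0-15 ALLOC][16-48 FREE]
Op 4: c = malloc(9) -> c = 16; heap: [0-15 ALLOC][16-24 ALLOC][25-48 FREE]
Op 5: b = realloc(b, 1) -> b = 0; heap: [0-0 ALLOC][1-15 FREE][16-24 ALLOC][25-48 FREE]
Op 6: free(c) -> (freed c); heap: [0-0 ALLOC][1-48 FREE]
Op 7: free(b) -> (freed b); heap: [0-48 FREE]
Op 8: d = malloc(11) -> d = 0; heap: [0-10 ALLOC][11-48 FREE]
malloc(34): first-fit scan over [0-10 ALLOC][11-48 FREE] -> 11

Answer: 11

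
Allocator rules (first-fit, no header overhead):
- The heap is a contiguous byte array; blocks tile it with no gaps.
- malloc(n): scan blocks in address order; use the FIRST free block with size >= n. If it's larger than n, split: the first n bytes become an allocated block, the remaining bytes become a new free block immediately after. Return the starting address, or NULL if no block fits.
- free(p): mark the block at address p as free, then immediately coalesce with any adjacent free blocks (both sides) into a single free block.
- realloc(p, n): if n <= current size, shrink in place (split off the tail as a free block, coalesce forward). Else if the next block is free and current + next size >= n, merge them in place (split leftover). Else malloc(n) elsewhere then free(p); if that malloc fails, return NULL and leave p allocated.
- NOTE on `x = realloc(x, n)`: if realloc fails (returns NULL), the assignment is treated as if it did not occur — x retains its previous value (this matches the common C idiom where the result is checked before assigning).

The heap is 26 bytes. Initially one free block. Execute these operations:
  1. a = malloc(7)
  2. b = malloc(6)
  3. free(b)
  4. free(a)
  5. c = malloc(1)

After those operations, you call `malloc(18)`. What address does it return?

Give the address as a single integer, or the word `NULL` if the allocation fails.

Op 1: a = malloc(7) -> a = 0; heap: [0-6 ALLOC][7-25 FREE]
Op 2: b = malloc(6) -> b = 7; heap: [0-6 ALLOC][7-12 ALLOC][13-25 FREE]
Op 3: free(b) -> (freed b); heap: [0-6 ALLOC][7-25 FREE]
Op 4: free(a) -> (freed a); heap: [0-25 FREE]
Op 5: c = malloc(1) -> c = 0; heap: [0-0 ALLOC][1-25 FREE]
malloc(18): first-fit scan over [0-0 ALLOC][1-25 FREE] -> 1

Answer: 1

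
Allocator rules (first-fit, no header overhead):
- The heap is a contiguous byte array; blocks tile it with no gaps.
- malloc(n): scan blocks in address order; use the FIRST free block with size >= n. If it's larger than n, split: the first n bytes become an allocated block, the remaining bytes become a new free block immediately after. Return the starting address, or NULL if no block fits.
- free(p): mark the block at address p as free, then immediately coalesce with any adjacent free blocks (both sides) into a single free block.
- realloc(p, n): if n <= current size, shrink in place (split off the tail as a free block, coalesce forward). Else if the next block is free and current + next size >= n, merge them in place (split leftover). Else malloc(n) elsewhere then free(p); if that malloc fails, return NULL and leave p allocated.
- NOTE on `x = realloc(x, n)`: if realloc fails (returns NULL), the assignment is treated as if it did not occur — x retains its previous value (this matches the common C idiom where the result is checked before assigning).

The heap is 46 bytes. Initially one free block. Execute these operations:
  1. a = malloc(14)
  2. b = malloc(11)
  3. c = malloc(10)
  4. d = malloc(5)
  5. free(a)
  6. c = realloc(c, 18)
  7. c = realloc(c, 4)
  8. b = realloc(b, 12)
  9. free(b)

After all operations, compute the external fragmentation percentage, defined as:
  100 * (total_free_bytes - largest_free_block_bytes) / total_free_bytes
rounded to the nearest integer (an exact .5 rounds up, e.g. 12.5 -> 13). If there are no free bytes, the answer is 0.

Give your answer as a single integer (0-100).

Answer: 32

Derivation:
Op 1: a = malloc(14) -> a = 0; heap: [0-13 ALLOC][14-45 FREE]
Op 2: b = malloc(11) -> b = 14; heap: [0-13 ALLOC][14-24 ALLOC][25-45 FREE]
Op 3: c = malloc(10) -> c = 25; heap: [0-13 ALLOC][14-24 ALLOC][25-34 ALLOC][35-45 FREE]
Op 4: d = malloc(5) -> d = 35; heap: [0-13 ALLOC][14-24 ALLOC][25-34 ALLOC][35-39 ALLOC][40-45 FREE]
Op 5: free(a) -> (freed a); heap: [0-13 FREE][14-24 ALLOC][25-34 ALLOC][35-39 ALLOC][40-45 FREE]
Op 6: c = realloc(c, 18) -> NULL (c unchanged); heap: [0-13 FREE][14-24 ALLOC][25-34 ALLOC][35-39 ALLOC][40-45 FREE]
Op 7: c = realloc(c, 4) -> c = 25; heap: [0-13 FREE][14-24 ALLOC][25-28 ALLOC][29-34 FREE][35-39 ALLOC][40-45 FREE]
Op 8: b = realloc(b, 12) -> b = 0; heap: [0-11 ALLOC][12-24 FREE][25-28 ALLOC][29-34 FREE][35-39 ALLOC][40-45 FREE]
Op 9: free(b) -> (freed b); heap: [0-24 FREE][25-28 ALLOC][29-34 FREE][35-39 ALLOC][40-45 FREE]
Free blocks: [25 6 6] total_free=37 largest=25 -> 100*(37-25)/37 = 1200/37 ≈ 32.432 -> rounds to 32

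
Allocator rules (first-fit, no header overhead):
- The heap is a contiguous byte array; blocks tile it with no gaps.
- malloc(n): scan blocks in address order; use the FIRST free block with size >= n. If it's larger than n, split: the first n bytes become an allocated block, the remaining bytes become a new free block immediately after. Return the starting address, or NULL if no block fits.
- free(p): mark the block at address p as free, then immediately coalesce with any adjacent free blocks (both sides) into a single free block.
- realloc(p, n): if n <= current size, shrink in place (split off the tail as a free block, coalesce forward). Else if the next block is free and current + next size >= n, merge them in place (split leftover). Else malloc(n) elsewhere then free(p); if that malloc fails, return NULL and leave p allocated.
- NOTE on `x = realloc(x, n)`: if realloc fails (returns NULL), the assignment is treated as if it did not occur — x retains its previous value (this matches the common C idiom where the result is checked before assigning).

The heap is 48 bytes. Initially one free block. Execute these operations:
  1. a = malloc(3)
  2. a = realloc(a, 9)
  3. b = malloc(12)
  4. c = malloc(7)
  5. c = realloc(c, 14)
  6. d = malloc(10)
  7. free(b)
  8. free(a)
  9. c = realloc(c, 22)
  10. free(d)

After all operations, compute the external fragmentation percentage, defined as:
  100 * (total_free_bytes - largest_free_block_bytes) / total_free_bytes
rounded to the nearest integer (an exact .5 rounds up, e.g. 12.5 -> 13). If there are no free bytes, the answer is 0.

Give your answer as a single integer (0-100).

Answer: 38

Derivation:
Op 1: a = malloc(3) -> a = 0; heap: [0-2 ALLOC][3-47 FREE]
Op 2: a = realloc(a, 9) -> a = 0; heap: [0-8 ALLOC][9-47 FREE]
Op 3: b = malloc(12) -> b = 9; heap: [0-8 ALLOC][9-20 ALLOC][21-47 FREE]
Op 4: c = malloc(7) -> c = 21; heap: [0-8 ALLOC][9-20 ALLOC][21-27 ALLOC][28-47 FREE]
Op 5: c = realloc(c, 14) -> c = 21; heap: [0-8 ALLOC][9-20 ALLOC][21-34 ALLOC][35-47 FREE]
Op 6: d = malloc(10) -> d = 35; heap: [0-8 ALLOC][9-20 ALLOC][21-34 ALLOC][35-44 ALLOC][45-47 FREE]
Op 7: free(b) -> (freed b); heap: [0-8 ALLOC][9-20 FREE][21-34 ALLOC][35-44 ALLOC][45-47 FREE]
Op 8: free(a) -> (freed a); heap: [0-20 FREE][21-34 ALLOC][35-44 ALLOC][45-47 FREE]
Op 9: c = realloc(c, 22) -> NULL (c unchanged); heap: [0-20 FREE][21-34 ALLOC][35-44 ALLOC][45-47 FREE]
Op 10: free(d) -> (freed d); heap: [0-20 FREE][21-34 ALLOC][35-47 FREE]
Free blocks: [21 13] total_free=34 largest=21 -> 100*(34-21)/34 = 1300/34 ≈ 38.235 -> rounds to 38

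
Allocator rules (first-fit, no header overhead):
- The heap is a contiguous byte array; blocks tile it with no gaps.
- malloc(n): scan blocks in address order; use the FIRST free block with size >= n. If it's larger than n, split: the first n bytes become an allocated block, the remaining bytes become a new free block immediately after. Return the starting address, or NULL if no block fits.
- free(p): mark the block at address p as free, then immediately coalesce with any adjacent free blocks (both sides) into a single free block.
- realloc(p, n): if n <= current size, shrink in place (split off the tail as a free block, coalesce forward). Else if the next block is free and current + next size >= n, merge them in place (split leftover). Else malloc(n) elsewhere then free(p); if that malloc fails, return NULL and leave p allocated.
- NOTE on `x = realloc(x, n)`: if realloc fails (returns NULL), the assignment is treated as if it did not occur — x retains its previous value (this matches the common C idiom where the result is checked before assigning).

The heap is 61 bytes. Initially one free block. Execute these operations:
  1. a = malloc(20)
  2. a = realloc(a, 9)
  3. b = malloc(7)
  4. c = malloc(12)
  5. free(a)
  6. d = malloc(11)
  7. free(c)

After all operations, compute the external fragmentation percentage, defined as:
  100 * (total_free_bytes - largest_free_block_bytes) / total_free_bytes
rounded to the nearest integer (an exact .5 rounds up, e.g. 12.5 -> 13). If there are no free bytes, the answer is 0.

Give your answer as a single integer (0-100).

Op 1: a = malloc(20) -> a = 0; heap: [0-19 ALLOC][20-60 FREE]
Op 2: a = realloc(a, 9) -> a = 0; heap: [0-8 ALLOC][9-60 FREE]
Op 3: b = malloc(7) -> b = 9; heap: [0-8 ALLOC][9-15 ALLOC][16-60 FREE]
Op 4: c = malloc(12) -> c = 16; heap: [0-8 ALLOC][9-15 ALLOC][16-27 ALLOC][28-60 FREE]
Op 5: free(a) -> (freed a); heap: [0-8 FREE][9-15 ALLOC][16-27 ALLOC][28-60 FREE]
Op 6: d = malloc(11) -> d = 28; heap: [0-8 FREE][9-15 ALLOC][16-27 ALLOC][28-38 ALLOC][39-60 FREE]
Op 7: free(c) -> (freed c); heap: [0-8 FREE][9-15 ALLOC][16-27 FREE][28-38 ALLOC][39-60 FREE]
Free blocks: [9 12 22] total_free=43 largest=22 -> 100*(43-22)/43 = 2100/43 ≈ 48.837 -> rounds to 49

Answer: 49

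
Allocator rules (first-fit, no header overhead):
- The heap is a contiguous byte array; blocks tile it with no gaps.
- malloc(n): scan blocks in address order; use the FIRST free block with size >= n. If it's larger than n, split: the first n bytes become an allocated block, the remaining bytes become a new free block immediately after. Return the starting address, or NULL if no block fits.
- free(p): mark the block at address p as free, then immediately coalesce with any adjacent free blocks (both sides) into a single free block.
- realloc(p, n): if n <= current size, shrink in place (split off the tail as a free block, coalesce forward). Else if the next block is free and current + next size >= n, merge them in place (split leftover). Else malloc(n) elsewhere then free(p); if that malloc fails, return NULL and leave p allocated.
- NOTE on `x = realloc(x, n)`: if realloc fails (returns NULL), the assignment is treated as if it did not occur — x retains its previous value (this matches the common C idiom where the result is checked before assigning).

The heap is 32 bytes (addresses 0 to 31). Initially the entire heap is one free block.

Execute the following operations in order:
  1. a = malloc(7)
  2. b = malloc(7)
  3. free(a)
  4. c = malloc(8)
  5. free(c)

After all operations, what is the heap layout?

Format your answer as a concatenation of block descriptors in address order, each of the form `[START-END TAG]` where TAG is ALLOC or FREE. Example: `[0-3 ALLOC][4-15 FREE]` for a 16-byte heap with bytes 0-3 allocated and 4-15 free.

Op 1: a = malloc(7) -> a = 0; heap: [0-6 ALLOC][7-31 FREE]
Op 2: b = malloc(7) -> b = 7; heap: [0-6 ALLOC][7-13 ALLOC][14-31 FREE]
Op 3: free(a) -> (freed a); heap: [0-6 FREE][7-13 ALLOC][14-31 FREE]
Op 4: c = malloc(8) -> c = 14; heap: [0-6 FREE][7-13 ALLOC][14-21 ALLOC][22-31 FREE]
Op 5: free(c) -> (freed c); heap: [0-6 FREE][7-13 ALLOC][14-31 FREE]

Answer: [0-6 FREE][7-13 ALLOC][14-31 FREE]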